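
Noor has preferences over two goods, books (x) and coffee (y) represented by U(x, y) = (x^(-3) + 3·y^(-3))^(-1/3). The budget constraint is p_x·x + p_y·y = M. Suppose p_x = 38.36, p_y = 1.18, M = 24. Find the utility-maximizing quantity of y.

MRS = MU_x/MU_y = (1/3)·(y/x)^(4). Set equal to p_x/p_y.
Solve for the ratio: y/x = [3·p_x/p_y]^(0.25).
Substitute y = (y/x)·x into the budget: x* = M/(p_x + p_y·(y/x)).
Numerically y/x = 3.14253, so x* = 24/(38.36 + 1.18·3.14253) = 0.5705 and y* = 3.14253·0.5705 = 1.7928.

y* = 1.7928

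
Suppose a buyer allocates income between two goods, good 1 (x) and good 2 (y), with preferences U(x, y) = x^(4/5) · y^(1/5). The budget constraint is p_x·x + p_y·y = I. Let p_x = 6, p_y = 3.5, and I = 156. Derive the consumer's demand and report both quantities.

x* = 20.8, y* = 8.9143

Demand: x*(p_x,p_y,I) = 0.8·I/p_x and y* = 0.2·I/p_y.
At p_x=6, p_y=3.5, I=156: x* = 0.8·156/6 = 20.8, y* = 8.9143.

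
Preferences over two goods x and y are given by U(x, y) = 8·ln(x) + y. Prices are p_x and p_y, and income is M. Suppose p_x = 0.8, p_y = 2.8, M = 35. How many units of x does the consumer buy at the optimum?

x* = 28

At the given prices: x* = 8·2.8/0.8 = 28.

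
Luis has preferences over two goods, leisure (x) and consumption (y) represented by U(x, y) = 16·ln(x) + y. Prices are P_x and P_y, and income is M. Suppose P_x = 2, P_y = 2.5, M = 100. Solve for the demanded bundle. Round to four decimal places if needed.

x* = 20, y* = 24

MU_x = 16/x, MU_y = 1. Tangency: 16/x = P_x/P_y.
So x*(P_x,P_y) = 16·P_y/P_x, independent of income; and y* = (M − 16·P_y)/P_y.
At the given prices: x* = 16·2.5/2 = 20, and y* = 24.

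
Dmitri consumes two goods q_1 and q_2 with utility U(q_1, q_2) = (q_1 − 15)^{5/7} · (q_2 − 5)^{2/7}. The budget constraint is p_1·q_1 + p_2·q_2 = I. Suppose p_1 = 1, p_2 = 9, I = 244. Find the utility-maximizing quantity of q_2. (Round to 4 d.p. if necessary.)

This is Cobb-Douglas in (q_1−15, q_2−5): tangency gives 5/7·p_2·(q_2−5) = 2/7·p_1·(q_1−15).
After buying the subsistence bundle (15, 5), a share 5/7 of the remaining income goes to q_1: q_1* = 15 + 5/7·(I − 15p_1 − 5p_2)/p_1.
Discretionary income = 244 − 15·1 − 5·9 = 184; q_2* = 5 + 2/7·184/9 = 10.8413.

q_2* = 10.8413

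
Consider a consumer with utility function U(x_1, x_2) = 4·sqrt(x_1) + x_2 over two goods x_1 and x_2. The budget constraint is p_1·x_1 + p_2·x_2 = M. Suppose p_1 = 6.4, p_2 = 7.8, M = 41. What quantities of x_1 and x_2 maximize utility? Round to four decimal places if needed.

Set MRS = p_1/p_2: 2·x_1^(−1/2) = p_1/p_2.
Solve: √x_1 = 2·p_2/p_1, so x_1*(p_1,p_2) = (2·p_2/p_1)², and x_2* = (M − p_1·x_1*)/p_2.
Plugging in: x_1* = (2·7.8/6.4)² = 5.9414, x_2* = 0.3814.

x_1* = 5.9414, x_2* = 0.3814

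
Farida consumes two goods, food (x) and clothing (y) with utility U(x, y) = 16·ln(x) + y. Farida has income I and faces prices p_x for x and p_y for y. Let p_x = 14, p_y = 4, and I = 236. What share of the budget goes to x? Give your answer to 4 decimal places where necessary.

MU_x = 16/x, MU_y = 1. Tangency: 16/x = p_x/p_y.
So x*(p_x,p_y) = 16·p_y/p_x, independent of income; and y* = (I − 16·p_y)/p_y.
At the given prices: x* = 16·4/14 = 4.5714, and y* = 43.
Expenditure on x: 14·4.5714 = 64; share = 0.2712.

share on x = 0.2712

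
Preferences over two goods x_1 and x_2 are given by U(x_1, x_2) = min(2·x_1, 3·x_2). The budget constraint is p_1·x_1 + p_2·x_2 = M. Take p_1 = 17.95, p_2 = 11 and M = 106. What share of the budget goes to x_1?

With perfect complements, no substitution: consume in ratio x_1:x_2 = 3:2.
Budget: p_1·x_1 + p_2·(2/3)·x_1 = M, so (3·p_1 + 2·p_2)·x_1 = 3·M.
Demand: x_1*(p_1,p_2,M) = 3·M/(3·p_1 + 2·p_2), x_2* = 2·M/(3·p_1 + 2·p_2).
Here 3·17.95 + 2·11 = 75.85, giving x_1* = 4.1925 and x_2* = 2.795.
Expenditure on x_1: 17.95·4.1925 = 75.2551; share = 0.71.

share on x_1 = 0.71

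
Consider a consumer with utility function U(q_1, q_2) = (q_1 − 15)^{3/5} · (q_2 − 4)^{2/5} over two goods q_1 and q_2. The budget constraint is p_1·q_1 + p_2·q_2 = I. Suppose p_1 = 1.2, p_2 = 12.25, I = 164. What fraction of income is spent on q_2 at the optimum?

share on q_2 = 0.5354

MRS = (3/2)·(q_2−4)/(q_1−15). Tangency with p_1/p_2 gives q_2−4 = (2/3)·(p_1/p_2)·(q_1−15).
After buying the subsistence bundle (15, 4), a share 0.6 of the remaining income goes to q_1: q_1* = 15 + 0.6·(I − 15p_1 − 4p_2)/p_1.
Discretionary income = 164 − 15·1.2 − 4·12.25 = 97; q_1* = 15 + 0.6·97/1.2 = 63.5; q_2* = 4 + 0.4·97/12.25 = 7.1673.
Expenditure on q_2: 12.25·7.1673 = 87.8; share = 0.5354.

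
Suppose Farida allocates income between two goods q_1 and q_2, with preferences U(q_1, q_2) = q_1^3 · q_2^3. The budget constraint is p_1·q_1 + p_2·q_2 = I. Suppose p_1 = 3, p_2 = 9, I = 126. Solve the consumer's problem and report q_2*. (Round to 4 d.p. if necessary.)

MU_q_1/MU_q_2 = (3·q_2)/(3·q_1); tangency sets this equal to p_1/p_2.
So 3·p_2·q_2 = 3·p_1·q_1; combined with the budget, a share 0.5 of income goes to q_1.
Demand: q_1*(p_1,p_2,I) = 0.5·I/p_1 and q_2* = 0.5·I/p_2.
At p_1=3, p_2=9, I=126: q_2* = 0.5·126/9 = 7.

q_2* = 7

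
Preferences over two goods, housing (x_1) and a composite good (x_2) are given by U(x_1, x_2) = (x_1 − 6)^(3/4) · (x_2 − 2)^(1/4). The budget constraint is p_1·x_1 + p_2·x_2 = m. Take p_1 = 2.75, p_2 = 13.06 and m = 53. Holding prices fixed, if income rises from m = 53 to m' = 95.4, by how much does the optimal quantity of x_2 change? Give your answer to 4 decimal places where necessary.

Δx_2* = 0.8116

MRS = 3·(x_2−2)/(x_1−6). Tangency with p_1/p_2 gives x_2−2 = (1/3)·(p_1/p_2)·(x_1−6).
After buying the subsistence bundle (6, 2), a share 0.75 of the remaining income goes to x_1: x_1* = 6 + 0.75·(m − 6p_1 − 2p_2)/p_1.
Discretionary income = 53 − 6·2.75 − 2·13.06 = 10.38; x_2* = 2 + 0.25·10.38/13.06 = 2.1987.
At m' = 95.4: x_2* = 3.0103. Change: 3.0103 − 2.1987 = 0.8116.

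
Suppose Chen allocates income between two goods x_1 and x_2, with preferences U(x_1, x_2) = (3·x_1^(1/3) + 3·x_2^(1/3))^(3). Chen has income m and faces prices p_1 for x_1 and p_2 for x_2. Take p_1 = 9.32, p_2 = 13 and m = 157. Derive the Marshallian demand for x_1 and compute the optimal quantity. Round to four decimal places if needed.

MRS = MU_x_1/MU_x_2 = (x_2/x_1)^(2/3). Set equal to p_1/p_2.
Hence x_2/x_1 = (p_1/p_2)^(1/(2/3)), i.e. raised to the 1.5 power.
With the ratio pinned down, the budget gives x_1* = m/(p_1 + p_2·(x_2/x_1)) and x_2* = (x_2/x_1)·x_1*.
Numerically x_2/x_1 = 0.607028, so x_1* = 157/(9.32 + 13·0.607028) = 9.1219.

x_1* = 9.1219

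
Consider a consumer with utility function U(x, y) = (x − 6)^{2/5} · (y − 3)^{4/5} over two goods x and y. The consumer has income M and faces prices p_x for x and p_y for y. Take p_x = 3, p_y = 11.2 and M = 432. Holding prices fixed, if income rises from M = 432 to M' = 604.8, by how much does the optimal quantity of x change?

Let x' = x−6, y' = y−3. MRS = (1/2)·y'/x' = p_x/p_y.
After buying the subsistence bundle (6, 3), a share 1/3 of the remaining income goes to x: x* = 6 + 1/3·(M − 6p_x − 3p_y)/p_x.
Discretionary income = 432 − 6·3 − 3·11.2 = 380.4; x* = 6 + 1/3·380.4/3 = 48.2667.
At M' = 604.8: x* = 67.4667. Change: 67.4667 − 48.2667 = 19.2.

Δx* = 19.2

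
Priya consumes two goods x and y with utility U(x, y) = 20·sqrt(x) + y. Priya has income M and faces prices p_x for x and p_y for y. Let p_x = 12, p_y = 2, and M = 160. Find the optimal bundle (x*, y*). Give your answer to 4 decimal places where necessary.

Solve: √x = 10·p_y/p_x, so x*(p_x,p_y) = (10·p_y/p_x)², and y* = (M − p_x·x*)/p_y.
Plugging in: x* = (10·2/12)² = 2.7778, y* = 63.3333.

x* = 2.7778, y* = 63.3333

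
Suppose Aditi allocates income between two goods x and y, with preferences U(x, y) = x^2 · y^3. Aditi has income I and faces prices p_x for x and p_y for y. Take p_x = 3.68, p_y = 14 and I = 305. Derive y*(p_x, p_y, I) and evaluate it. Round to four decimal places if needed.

The MRS is (2/3)·y/x. Set MRS = p_x/p_y.
So 2·p_y·y = 3·p_x·x; combined with the budget, a share 0.4 of income goes to x.
Demand: x*(p_x,p_y,I) = 0.4·I/p_x and y* = 0.6·I/p_y.
At p_x=3.68, p_y=14, I=305: y* = 0.6·305/14 = 13.0714.

y* = 13.0714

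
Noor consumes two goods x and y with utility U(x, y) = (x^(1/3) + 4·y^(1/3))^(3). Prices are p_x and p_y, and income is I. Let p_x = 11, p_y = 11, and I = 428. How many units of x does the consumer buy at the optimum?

MRS = MU_x/MU_y = (1/4)·(y/x)^(2/3). Set equal to p_x/p_y.
Solve for the ratio: y/x = [4·p_x/p_y]^(1.5).
Substitute y = (y/x)·x into the budget: x* = I/(p_x + p_y·(y/x)).
Numerically y/x = 8, so x* = 428/(11 + 11·8) = 4.3232.

x* = 4.3232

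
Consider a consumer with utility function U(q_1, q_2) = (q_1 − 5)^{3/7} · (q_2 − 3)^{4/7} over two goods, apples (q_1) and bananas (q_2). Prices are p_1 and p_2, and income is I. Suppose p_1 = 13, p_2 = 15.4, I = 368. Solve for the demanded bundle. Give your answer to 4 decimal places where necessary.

q_1* = 13.4659, q_2* = 12.5288

MRS = (3/4)·(q_2−3)/(q_1−5). Tangency with p_1/p_2 gives q_2−3 = (4/3)·(p_1/p_2)·(q_1−5).
After buying the subsistence bundle (5, 3), a share 3/7 of the remaining income goes to q_1: q_1* = 5 + 3/7·(I − 5p_1 − 3p_2)/p_1.
Discretionary income = 368 − 5·13 − 3·15.4 = 256.8; q_1* = 5 + 3/7·256.8/13 = 13.4659; q_2* = 3 + 4/7·256.8/15.4 = 12.5288.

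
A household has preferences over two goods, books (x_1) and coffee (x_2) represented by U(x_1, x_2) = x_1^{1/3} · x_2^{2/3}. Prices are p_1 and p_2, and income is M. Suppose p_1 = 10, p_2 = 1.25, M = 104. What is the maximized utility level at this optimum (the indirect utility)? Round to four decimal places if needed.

Tangency: MRS = (1/2)·x_2/x_1 = p_1/p_2.
Rearranging, p_2·x_2 = 2·p_1·x_1. Substituting into the budget gives p_1·x_1·(1 + 2) = M.
Demand: x_1*(p_1,p_2,M) = 1/3·M/p_1 and x_2* = 2/3·M/p_2.
At p_1=10, p_2=1.25, M=104: x_1* = 1/3·104/10 = 3.4667, x_2* = 55.4667.
Utility at the optimum: U(3.4667, 55.4667) = 22.012.

V = 22.012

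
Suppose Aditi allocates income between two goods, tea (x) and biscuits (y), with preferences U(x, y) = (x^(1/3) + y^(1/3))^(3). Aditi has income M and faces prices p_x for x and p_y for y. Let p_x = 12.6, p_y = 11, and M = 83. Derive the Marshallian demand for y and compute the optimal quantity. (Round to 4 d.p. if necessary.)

MU_x ∝ x^(-2/3), MU_y ∝ y^(-2/3), so MRS = (y/x)^(2/3) = p_x/p_y.
Solve for the ratio: y/x = [p_x/p_y]^(1.5).
With the ratio pinned down, the budget gives x* = M/(p_x + p_y·(y/x)) and y* = (y/x)·x*.
Numerically y/x = 1.225933, so x* = 83/(12.6 + 11·1.225933) = 3.1819 and y* = 1.225933·3.1819 = 3.9008.

y* = 3.9008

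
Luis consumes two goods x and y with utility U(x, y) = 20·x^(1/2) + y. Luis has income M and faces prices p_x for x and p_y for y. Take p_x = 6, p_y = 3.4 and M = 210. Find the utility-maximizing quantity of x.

x* = 32.1111

MU_x = 10/√x, MU_y = 1. Tangency: 10/√x = p_x/p_y.
Solve: √x = 10·p_y/p_x, so x*(p_x,p_y) = (10·p_y/p_x)², and y* = (M − p_x·x*)/p_y.
Plugging in: x* = (10·3.4/6)² = 32.1111.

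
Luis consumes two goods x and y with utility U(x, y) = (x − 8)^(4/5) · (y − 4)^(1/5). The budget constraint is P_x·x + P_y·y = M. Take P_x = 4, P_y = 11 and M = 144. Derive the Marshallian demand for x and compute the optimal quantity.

x* = 21.6

This is Cobb-Douglas in (x−8, y−4): tangency gives 0.8·P_y·(y−4) = 0.2·P_x·(x−8).
After buying the subsistence bundle (8, 4), a share 0.8 of the remaining income goes to x: x* = 8 + 0.8·(M − 8P_x − 4P_y)/P_x.
Discretionary income = 144 − 8·4 − 4·11 = 68; x* = 8 + 0.8·68/4 = 21.6.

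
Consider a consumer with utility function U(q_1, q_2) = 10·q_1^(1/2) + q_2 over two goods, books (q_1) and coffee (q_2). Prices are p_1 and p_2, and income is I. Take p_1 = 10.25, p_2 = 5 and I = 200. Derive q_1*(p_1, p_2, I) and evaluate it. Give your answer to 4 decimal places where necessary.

q_1* = 5.9488

Solve: √q_1 = 5·p_2/p_1, so q_1*(p_1,p_2) = (5·p_2/p_1)², and q_2* = (I − p_1·q_1*)/p_2.
Plugging in: q_1* = (5·5/10.25)² = 5.9488.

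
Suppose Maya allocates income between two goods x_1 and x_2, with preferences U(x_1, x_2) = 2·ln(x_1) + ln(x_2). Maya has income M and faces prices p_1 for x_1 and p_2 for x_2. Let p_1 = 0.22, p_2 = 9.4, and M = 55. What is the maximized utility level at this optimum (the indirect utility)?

Tangency: MRS = 2·x_2/x_1 = p_1/p_2.
Rearranging, p_2·x_2 = (1/2)·p_1·x_1. Substituting into the budget gives p_1·x_1·(1 + (1/2)) = M.
Demand: x_1*(p_1,p_2,M) = 2/3·M/p_1 and x_2* = 1/3·M/p_2.
At p_1=0.22, p_2=9.4, M=55: x_1* = 2/3·55/0.22 = 166.6667, x_2* = 1.9504.
Utility at the optimum: U(166.6667, 1.9504) = 10.9.

V = 10.9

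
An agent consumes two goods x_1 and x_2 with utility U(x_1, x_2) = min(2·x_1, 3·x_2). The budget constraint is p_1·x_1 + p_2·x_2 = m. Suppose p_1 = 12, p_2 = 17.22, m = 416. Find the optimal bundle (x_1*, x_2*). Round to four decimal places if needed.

x_1* = 17.7172, x_2* = 11.8115

With perfect complements, no substitution: consume in ratio x_1:x_2 = 3:2.
Budget: p_1·x_1 + p_2·(2/3)·x_1 = m, so (3·p_1 + 2·p_2)·x_1 = 3·m.
Demand: x_1*(p_1,p_2,m) = 3·m/(3·p_1 + 2·p_2), x_2* = 2·m/(3·p_1 + 2·p_2).
Here 3·12 + 2·17.22 = 70.44, giving x_1* = 17.7172 and x_2* = 11.8115.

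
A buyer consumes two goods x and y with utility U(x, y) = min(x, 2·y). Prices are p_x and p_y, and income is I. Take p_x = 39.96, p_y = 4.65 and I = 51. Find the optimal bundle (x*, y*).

Leontief preferences: the optimum is at the kink where x/2 = y/1, i.e. y = (1/2)·x.
Budget: p_x·x + p_y·(1/2)·x = I, so (2·p_x + p_y)·x = 2·I.
Demand: x*(p_x,p_y,I) = 2·I/(2·p_x + p_y), y* = I/(2·p_x + p_y).
Here 2·39.96 + 4.65 = 84.57, giving x* = 1.2061 and y* = 0.6031.

x* = 1.2061, y* = 0.6031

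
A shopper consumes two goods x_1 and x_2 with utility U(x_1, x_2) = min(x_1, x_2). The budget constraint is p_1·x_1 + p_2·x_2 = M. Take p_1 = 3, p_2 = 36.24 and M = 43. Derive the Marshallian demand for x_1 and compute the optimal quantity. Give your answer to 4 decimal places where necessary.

x_1* = 1.0958

With perfect complements, no substitution: consume in ratio x_1:x_2 = 1:1.
Budget: p_1·x_1 + p_2·x_1 = M, so (p_1 + p_2)·x_1 = M.
Demand: x_1*(p_1,p_2,M) = M/(p_1 + p_2), x_2* = M/(p_1 + p_2).
Here 3 + 36.24 = 39.24, giving x_1* = 1.0958.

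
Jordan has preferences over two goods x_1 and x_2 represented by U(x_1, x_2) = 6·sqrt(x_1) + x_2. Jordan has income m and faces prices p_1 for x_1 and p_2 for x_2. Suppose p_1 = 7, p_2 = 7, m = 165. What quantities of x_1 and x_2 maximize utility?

x_1* = 9, x_2* = 14.5714

MU_x_1 = 3/√x_1, MU_x_2 = 1. Tangency: 3/√x_1 = p_1/p_2.
Thus x_1* = (3·p_2/p_1)² — independent of m — with the rest of income spent on x_2.
Plugging in: x_1* = (3·7/7)² = 9, x_2* = 14.5714.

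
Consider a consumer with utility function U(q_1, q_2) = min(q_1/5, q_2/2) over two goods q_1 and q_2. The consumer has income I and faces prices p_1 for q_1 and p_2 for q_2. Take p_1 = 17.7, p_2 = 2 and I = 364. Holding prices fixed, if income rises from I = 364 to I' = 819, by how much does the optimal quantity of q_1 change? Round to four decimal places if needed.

Δq_1* = 24.5946

Leontief preferences: the optimum is at the kink where q_1/5 = q_2/2, i.e. q_2 = (2/5)·q_1.
Budget: p_1·q_1 + p_2·(2/5)·q_1 = I, so (5·p_1 + 2·p_2)·q_1 = 5·I.
Demand: q_1*(p_1,p_2,I) = 5·I/(5·p_1 + 2·p_2), q_2* = 2·I/(5·p_1 + 2·p_2).
Here 5·17.7 + 2·2 = 92.5, giving q_1* = 19.6757.
At I' = 819: q_1* = 44.2703. Change: 44.2703 − 19.6757 = 24.5946.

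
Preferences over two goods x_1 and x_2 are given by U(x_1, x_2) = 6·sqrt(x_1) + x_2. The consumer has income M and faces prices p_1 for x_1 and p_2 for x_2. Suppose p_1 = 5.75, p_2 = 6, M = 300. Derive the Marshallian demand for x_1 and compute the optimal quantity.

x_1* = 9.7996

Thus x_1* = (3·p_2/p_1)² — independent of M — with the rest of income spent on x_2.
Plugging in: x_1* = (3·6/5.75)² = 9.7996.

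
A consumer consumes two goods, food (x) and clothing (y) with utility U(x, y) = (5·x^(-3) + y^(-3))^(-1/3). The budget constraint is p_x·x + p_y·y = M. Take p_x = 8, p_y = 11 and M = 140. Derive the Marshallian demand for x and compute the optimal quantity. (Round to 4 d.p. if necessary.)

x* = 9.4638

From the CES first-order condition, 5·(y/x)^(4) = p_x/p_y.
Hence y/x = ((1/5)·p_x/p_y)^(1/(4)), i.e. raised to the 0.25 power.
Substitute y = (y/x)·x into the budget: x* = M/(p_x + p_y·(y/x)).
Numerically y/x = 0.617564, so x* = 140/(8 + 11·0.617564) = 9.4638.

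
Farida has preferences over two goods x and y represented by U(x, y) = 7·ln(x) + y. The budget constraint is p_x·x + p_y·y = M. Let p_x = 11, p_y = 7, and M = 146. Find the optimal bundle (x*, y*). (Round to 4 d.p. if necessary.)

x* = 4.4545, y* = 13.8571

MU_x = 7/x, MU_y = 1. Tangency: 7/x = p_x/p_y.
So x*(p_x,p_y) = 7·p_y/p_x, independent of income; and y* = (M − 7·p_y)/p_y.
At the given prices: x* = 7·7/11 = 4.4545, and y* = 13.8571.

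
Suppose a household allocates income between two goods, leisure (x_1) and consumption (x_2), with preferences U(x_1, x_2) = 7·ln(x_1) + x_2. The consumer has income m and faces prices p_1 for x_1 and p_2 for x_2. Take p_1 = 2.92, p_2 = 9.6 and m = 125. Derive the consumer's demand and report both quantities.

MU_x_1 = 7/x_1, MU_x_2 = 1. Tangency: 7/x_1 = p_1/p_2.
So x_1*(p_1,p_2) = 7·p_2/p_1, independent of income; and x_2* = (m − 7·p_2)/p_2.
At the given prices: x_1* = 7·9.6/2.92 = 23.0137, and x_2* = 6.0208.

x_1* = 23.0137, x_2* = 6.0208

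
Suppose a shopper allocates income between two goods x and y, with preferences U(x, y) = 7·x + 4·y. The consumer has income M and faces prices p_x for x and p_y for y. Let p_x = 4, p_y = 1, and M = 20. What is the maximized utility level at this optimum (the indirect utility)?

V = 80

Perfect substitutes: compare marginal utility per dollar. 7/p_x vs 4/p_y → 1.75 vs 4.
y gives more utility per dollar, so spend all income on y: y* = M/p_y, x* = 0.
Numerically: x* = 0, y* = 20.
Utility at the optimum: U(0, 20) = 80.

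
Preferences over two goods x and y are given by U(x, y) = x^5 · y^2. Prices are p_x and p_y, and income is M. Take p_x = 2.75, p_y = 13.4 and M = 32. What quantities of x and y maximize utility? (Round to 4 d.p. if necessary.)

x* = 8.3117, y* = 0.6823

Tangency: MRS = (5/2)·y/x = p_x/p_y.
Rearranging, p_y·y = (2/5)·p_x·x. Substituting into the budget gives p_x·x·(1 + (2/5)) = M.
Demand: x*(p_x,p_y,M) = 5/7·M/p_x and y* = 2/7·M/p_y.
At p_x=2.75, p_y=13.4, M=32: x* = 5/7·32/2.75 = 8.3117, y* = 0.6823.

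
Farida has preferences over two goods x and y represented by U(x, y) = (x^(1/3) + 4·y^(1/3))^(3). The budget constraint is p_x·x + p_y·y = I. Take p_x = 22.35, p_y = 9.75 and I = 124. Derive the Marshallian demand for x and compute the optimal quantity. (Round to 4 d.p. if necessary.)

From the CES first-order condition, (1/4)·(y/x)^(2/3) = p_x/p_y.
Solve for the ratio: y/x = [4·p_x/p_y]^(1.5).
With the ratio pinned down, the budget gives x* = I/(p_x + p_y·(y/x)) and y* = (y/x)·x*.
Numerically y/x = 27.765107, so x* = 124/(22.35 + 9.75·27.765107) = 0.4231.

x* = 0.4231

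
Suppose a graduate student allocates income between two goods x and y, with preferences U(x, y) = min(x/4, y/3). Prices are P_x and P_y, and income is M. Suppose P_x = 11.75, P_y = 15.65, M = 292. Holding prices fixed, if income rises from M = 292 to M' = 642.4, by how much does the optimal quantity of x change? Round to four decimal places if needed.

Δx* = 14.9186

Demand: x*(P_x,P_y,M) = 4·M/(4·P_x + 3·P_y), y* = 3·M/(4·P_x + 3·P_y).
Here 4·11.75 + 3·15.65 = 93.95, giving x* = 12.4321.
At M' = 642.4: x* = 27.3507. Change: 27.3507 − 12.4321 = 14.9186.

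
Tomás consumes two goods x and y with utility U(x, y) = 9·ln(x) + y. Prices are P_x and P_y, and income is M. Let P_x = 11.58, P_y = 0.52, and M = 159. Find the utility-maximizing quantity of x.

x* = 0.4041

Set MRS = P_x/P_y: (9/x)/1 = P_x/P_y.
So x*(P_x,P_y) = 9·P_y/P_x, independent of income; and y* = (M − 9·P_y)/P_y.
At the given prices: x* = 9·0.52/11.58 = 0.4041.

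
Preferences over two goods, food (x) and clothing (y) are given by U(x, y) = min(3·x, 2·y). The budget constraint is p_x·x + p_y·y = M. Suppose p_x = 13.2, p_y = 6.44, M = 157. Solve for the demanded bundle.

x* = 6.8679, y* = 10.3018

Leontief preferences: the optimum is at the kink where x/2 = y/3, i.e. y = (3/2)·x.
Budget: p_x·x + p_y·(3/2)·x = M, so (2·p_x + 3·p_y)·x = 2·M.
Demand: x*(p_x,p_y,M) = 2·M/(2·p_x + 3·p_y), y* = 3·M/(2·p_x + 3·p_y).
Here 2·13.2 + 3·6.44 = 45.72, giving x* = 6.8679 and y* = 10.3018.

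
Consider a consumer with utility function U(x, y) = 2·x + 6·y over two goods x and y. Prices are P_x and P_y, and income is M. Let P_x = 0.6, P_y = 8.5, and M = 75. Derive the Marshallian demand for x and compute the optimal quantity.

Perfect substitutes: compare marginal utility per dollar. 2/P_x vs 6/P_y → 3.3333 vs 0.7059.
x gives more utility per dollar, so spend all income on x: x* = M/P_x, y* = 0.
Numerically: x* = 125, y* = 0.

x* = 125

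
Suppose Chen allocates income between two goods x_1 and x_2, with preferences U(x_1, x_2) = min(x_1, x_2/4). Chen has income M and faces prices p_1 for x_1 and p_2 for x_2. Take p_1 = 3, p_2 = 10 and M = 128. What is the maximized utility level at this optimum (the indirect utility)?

Leontief preferences: the optimum is at the kink where x_1/1 = x_2/4, i.e. x_2 = 4·x_1.
Budget: p_1·x_1 + p_2·4·x_1 = M, so (p_1 + 4·p_2)·x_1 = M.
Demand: x_1*(p_1,p_2,M) = M/(p_1 + 4·p_2), x_2* = 4·M/(p_1 + 4·p_2).
Here 3 + 4·10 = 43, giving x_1* = 2.9767 and x_2* = 11.907.
Utility at the optimum: U(2.9767, 11.907) = 2.9767.

V = 2.9767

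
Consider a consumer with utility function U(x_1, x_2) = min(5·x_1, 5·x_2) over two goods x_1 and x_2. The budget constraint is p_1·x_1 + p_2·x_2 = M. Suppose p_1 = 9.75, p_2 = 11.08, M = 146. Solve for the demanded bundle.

x_1* = 7.0091, x_2* = 7.0091

Demand: x_1*(p_1,p_2,M) = 5·M/(5·p_1 + 5·p_2), x_2* = 5·M/(5·p_1 + 5·p_2).
Here 5·9.75 + 5·11.08 = 104.15, giving x_1* = 7.0091 and x_2* = 7.0091.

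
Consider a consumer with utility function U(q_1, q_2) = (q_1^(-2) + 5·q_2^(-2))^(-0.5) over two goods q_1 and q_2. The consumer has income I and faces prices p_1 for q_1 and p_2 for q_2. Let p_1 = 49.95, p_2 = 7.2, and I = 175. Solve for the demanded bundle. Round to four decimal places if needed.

q_1* = 2.3832, q_2* = 7.7723

From the CES first-order condition, (1/5)·(q_2/q_1)^(3) = p_1/p_2.
Hence q_2/q_1 = (5·p_1/p_2)^(1/(3)), i.e. raised to the 1/3 power.
Substitute q_2 = (q_2/q_1)·q_1 into the budget: q_1* = I/(p_1 + p_2·(q_2/q_1)).
Numerically q_2/q_1 = 3.261302, so q_1* = 175/(49.95 + 7.2·3.261302) = 2.3832 and q_2* = 3.261302·2.3832 = 7.7723.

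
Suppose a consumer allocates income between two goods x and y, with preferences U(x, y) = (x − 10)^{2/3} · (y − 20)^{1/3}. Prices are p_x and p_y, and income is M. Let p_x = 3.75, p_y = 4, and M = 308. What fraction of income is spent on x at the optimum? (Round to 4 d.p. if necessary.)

Substituting into the budget: x* = 10 + 2/3·(M − 10·p_x − 20·p_y)/p_x, and y* = 20 + 1/3·(…)/p_y.
Discretionary income = 308 − 10·3.75 − 20·4 = 190.5; x* = 10 + 2/3·190.5/3.75 = 43.8667; y* = 20 + 1/3·190.5/4 = 35.875.
Expenditure on x: 3.75·43.8667 = 164.5; share = 0.5341.

share on x = 0.5341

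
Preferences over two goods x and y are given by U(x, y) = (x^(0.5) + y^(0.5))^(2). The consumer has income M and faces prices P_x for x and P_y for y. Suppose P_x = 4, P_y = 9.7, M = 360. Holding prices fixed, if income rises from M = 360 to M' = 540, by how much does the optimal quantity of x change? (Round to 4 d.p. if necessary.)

Δx* = 31.8613

With the ratio pinned down, the budget gives x* = M/(P_x + P_y·(y/x)) and y* = (y/x)·x*.
Numerically y/x = 0.17005, so x* = 360/(4 + 9.7·0.17005) = 63.7226.
At M' = 540: x* = 95.5839. Change: 95.5839 − 63.7226 = 31.8613.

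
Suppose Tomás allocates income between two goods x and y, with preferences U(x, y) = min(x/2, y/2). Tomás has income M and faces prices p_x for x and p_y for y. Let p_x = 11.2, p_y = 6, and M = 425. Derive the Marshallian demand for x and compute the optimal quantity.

Leontief preferences: the optimum is at the kink where x/2 = y/2, i.e. y = x.
Budget: p_x·x + p_y·x = M, so (2·p_x + 2·p_y)·x = 2·M.
Demand: x*(p_x,p_y,M) = 2·M/(2·p_x + 2·p_y), y* = 2·M/(2·p_x + 2·p_y).
Here 2·11.2 + 2·6 = 34.4, giving x* = 24.7093.

x* = 24.7093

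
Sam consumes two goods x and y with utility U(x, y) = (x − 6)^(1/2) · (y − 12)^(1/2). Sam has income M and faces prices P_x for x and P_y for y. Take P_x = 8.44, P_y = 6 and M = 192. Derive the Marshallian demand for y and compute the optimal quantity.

y* = 17.78

This is Cobb-Douglas in (x−6, y−12): tangency gives 0.5·P_y·(y−12) = 0.5·P_x·(x−6).
After buying the subsistence bundle (6, 12), a share 0.5 of the remaining income goes to x: x* = 6 + 0.5·(M − 6P_x − 12P_y)/P_x.
Discretionary income = 192 − 6·8.44 − 12·6 = 69.36; y* = 12 + 0.5·69.36/6 = 17.78.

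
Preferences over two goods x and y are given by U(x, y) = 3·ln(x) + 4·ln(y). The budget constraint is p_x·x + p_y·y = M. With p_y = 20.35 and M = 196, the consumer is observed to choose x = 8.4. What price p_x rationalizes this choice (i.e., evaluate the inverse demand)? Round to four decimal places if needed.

p_x = 10

MU_x/MU_y = (3·y)/(4·x); tangency sets this equal to p_x/p_y.
So 3·p_y·y = 4·p_x·x; combined with the budget, a share 3/7 of income goes to x.
Demand: x*(p_x,p_y,M) = 3/7·M/p_x and y* = 4/7·M/p_y.
Set x* = 8.4 in the demand function and solve for p_x: p_x = 10.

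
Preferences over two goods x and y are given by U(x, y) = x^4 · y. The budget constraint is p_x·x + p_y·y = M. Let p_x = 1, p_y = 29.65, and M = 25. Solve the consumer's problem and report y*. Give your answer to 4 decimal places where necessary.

y* = 0.1686

Demand: x*(p_x,p_y,M) = 0.8·M/p_x and y* = 0.2·M/p_y.
At p_x=1, p_y=29.65, M=25: y* = 0.2·25/29.65 = 0.1686.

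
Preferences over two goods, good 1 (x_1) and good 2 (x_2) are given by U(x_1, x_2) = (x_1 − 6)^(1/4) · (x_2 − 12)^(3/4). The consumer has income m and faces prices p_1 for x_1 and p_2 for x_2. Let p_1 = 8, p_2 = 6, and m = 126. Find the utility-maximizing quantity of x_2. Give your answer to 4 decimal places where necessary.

x_2* = 12.75

Discretionary income = 126 − 6·8 − 12·6 = 6; x_2* = 12 + 0.75·6/6 = 12.75.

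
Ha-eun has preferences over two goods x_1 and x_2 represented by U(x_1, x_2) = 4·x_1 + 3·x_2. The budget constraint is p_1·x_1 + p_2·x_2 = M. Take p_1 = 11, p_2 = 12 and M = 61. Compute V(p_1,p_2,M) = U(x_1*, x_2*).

Perfect substitutes: compare marginal utility per dollar. 4/p_1 vs 3/p_2 → 0.3636 vs 0.25.
x_1 gives more utility per dollar, so spend all income on x_1: x_1* = M/p_1, x_2* = 0.
Numerically: x_1* = 5.5455, x_2* = 0.
Utility at the optimum: U(5.5455, 0) = 22.1818.

V = 22.1818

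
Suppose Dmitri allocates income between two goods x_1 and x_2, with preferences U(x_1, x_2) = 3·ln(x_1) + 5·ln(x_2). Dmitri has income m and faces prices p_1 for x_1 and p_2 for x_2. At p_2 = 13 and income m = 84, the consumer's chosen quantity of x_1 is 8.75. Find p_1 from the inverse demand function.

Tangency: MRS = (3/5)·x_2/x_1 = p_1/p_2.
So 3·p_2·x_2 = 5·p_1·x_1; combined with the budget, a share 0.375 of income goes to x_1.
Demand: x_1*(p_1,p_2,m) = 0.375·m/p_1 and x_2* = 0.625·m/p_2.
Set x_1* = 8.75 in the demand function and solve for p_1: p_1 = 3.6.

p_1 = 3.6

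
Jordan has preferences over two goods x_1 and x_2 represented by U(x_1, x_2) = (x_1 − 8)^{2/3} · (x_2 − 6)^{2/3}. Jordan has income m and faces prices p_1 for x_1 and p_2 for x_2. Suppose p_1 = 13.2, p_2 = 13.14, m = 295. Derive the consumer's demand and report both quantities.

x_1* = 12.1879, x_2* = 10.207

MRS = (x_2−6)/(x_1−8). Tangency with p_1/p_2 gives x_2−6 = (p_1/p_2)·(x_1−8).
After buying the subsistence bundle (8, 6), a share 0.5 of the remaining income goes to x_1: x_1* = 8 + 0.5·(m − 8p_1 − 6p_2)/p_1.
Discretionary income = 295 − 8·13.2 − 6·13.14 = 110.56; x_1* = 8 + 0.5·110.56/13.2 = 12.1879; x_2* = 6 + 0.5·110.56/13.14 = 10.207.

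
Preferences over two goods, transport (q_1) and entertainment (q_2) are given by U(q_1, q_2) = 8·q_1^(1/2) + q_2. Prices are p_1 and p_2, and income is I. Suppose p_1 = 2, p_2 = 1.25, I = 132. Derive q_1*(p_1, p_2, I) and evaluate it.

Set MRS = p_1/p_2: 4·q_1^(−1/2) = p_1/p_2.
Thus q_1* = (4·p_2/p_1)² — independent of I — with the rest of income spent on q_2.
Plugging in: q_1* = (4·1.25/2)² = 6.25.

q_1* = 6.25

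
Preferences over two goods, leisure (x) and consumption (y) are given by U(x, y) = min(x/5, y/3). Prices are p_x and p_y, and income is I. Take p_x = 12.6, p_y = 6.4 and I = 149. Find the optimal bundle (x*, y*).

x* = 9.0633, y* = 5.438

Leontief preferences: the optimum is at the kink where x/5 = y/3, i.e. y = (3/5)·x.
Budget: p_x·x + p_y·(3/5)·x = I, so (5·p_x + 3·p_y)·x = 5·I.
Demand: x*(p_x,p_y,I) = 5·I/(5·p_x + 3·p_y), y* = 3·I/(5·p_x + 3·p_y).
Here 5·12.6 + 3·6.4 = 82.2, giving x* = 9.0633 and y* = 5.438.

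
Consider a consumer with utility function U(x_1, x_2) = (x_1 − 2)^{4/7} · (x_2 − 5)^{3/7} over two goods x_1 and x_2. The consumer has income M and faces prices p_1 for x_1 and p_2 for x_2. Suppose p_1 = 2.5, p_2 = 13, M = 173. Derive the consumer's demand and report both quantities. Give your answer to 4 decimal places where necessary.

x_1* = 25.5429, x_2* = 8.3956

This is Cobb-Douglas in (x_1−2, x_2−5): tangency gives 4/7·p_2·(x_2−5) = 3/7·p_1·(x_1−2).
After buying the subsistence bundle (2, 5), a share 4/7 of the remaining income goes to x_1: x_1* = 2 + 4/7·(M − 2p_1 − 5p_2)/p_1.
Discretionary income = 173 − 2·2.5 − 5·13 = 103; x_1* = 2 + 4/7·103/2.5 = 25.5429; x_2* = 5 + 3/7·103/13 = 8.3956.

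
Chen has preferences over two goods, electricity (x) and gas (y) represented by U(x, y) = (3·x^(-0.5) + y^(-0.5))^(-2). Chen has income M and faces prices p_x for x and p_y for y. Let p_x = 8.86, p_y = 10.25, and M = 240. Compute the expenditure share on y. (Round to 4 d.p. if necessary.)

MU_x ∝ 3·x^(-1.5), MU_y ∝ y^(-1.5), so MRS = 3·(y/x)^(1.5) = p_x/p_y.
Hence y/x = ((1/3)·p_x/p_y)^(1/(1.5)), i.e. raised to the 2/3 power.
With the ratio pinned down, the budget gives x* = M/(p_x + p_y·(y/x)) and y* = (y/x)·x*.
Numerically y/x = 0.43624, so x* = 240/(8.86 + 10.25·0.43624) = 18.0025 and y* = 0.43624·18.0025 = 7.8534.
Expenditure on y: 10.25·7.8534 = 80.4976; share = 0.3354.

share on y = 0.3354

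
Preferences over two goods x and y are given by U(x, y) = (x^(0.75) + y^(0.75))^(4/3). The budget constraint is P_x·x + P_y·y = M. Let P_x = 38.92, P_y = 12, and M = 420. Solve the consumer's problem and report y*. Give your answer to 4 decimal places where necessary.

MRS = MU_x/MU_y = (y/x)^(0.25). Set equal to P_x/P_y.
Solve for the ratio: y/x = [P_x/P_y]^(4).
Substitute y = (y/x)·x into the budget: x* = M/(P_x + P_y·(y/x)).
Numerically y/x = 110.653802, so x* = 420/(38.92 + 12·110.653802) = 0.3073 and y* = 110.653802·0.3073 = 34.0033.

y* = 34.0033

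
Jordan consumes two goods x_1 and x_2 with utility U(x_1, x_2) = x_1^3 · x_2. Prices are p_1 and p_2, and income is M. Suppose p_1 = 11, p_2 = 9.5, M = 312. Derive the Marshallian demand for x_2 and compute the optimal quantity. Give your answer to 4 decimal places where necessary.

x_2* = 8.2105

Demand: x_1*(p_1,p_2,M) = 0.75·M/p_1 and x_2* = 0.25·M/p_2.
At p_1=11, p_2=9.5, M=312: x_2* = 0.25·312/9.5 = 8.2105.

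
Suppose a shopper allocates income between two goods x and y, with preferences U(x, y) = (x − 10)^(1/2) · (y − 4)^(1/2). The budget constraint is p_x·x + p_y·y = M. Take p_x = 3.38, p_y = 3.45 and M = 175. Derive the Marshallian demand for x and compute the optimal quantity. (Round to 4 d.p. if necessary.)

Let x' = x−10, y' = y−4. MRS = y'/x' = p_x/p_y.
Substituting into the budget: x* = 10 + 0.5·(M − 10·p_x − 4·p_y)/p_x, and y* = 4 + 0.5·(…)/p_y.
Discretionary income = 175 − 10·3.38 − 4·3.45 = 127.4; x* = 10 + 0.5·127.4/3.38 = 28.8462.

x* = 28.8462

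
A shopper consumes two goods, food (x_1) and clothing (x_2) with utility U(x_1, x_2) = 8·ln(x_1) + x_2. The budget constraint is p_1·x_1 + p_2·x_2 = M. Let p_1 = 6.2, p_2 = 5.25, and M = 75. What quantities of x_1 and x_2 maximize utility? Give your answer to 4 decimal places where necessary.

x_1* = 6.7742, x_2* = 6.2857

Set MRS = p_1/p_2: (8/x_1)/1 = p_1/p_2.
So x_1*(p_1,p_2) = 8·p_2/p_1, independent of income; and x_2* = (M − 8·p_2)/p_2.
At the given prices: x_1* = 8·5.25/6.2 = 6.7742, and x_2* = 6.2857.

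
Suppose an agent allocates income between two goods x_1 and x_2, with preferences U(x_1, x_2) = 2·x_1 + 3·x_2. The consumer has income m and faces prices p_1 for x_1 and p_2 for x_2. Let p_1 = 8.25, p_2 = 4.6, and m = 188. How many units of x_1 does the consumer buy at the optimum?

Linear utility — the consumer picks whichever good has higher MU/price: 2/8.25 = 0.2424 vs 3/4.6 = 0.6522.
x_2 gives more utility per dollar, so spend all income on x_2: x_2* = m/p_2, x_1* = 0.
Numerically: x_1* = 0, x_2* = 40.8696.

x_1* = 0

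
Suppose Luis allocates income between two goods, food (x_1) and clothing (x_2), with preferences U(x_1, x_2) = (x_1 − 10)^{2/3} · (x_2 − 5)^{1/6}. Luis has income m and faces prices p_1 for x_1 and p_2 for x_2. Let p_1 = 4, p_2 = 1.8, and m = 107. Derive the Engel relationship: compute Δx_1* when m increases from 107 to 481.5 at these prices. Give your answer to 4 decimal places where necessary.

Δx_1* = 74.9

Let x_1' = x_1−10, x_2' = x_2−5. MRS = 4·x_2'/x_1' = p_1/p_2.
After buying the subsistence bundle (10, 5), a share 0.8 of the remaining income goes to x_1: x_1* = 10 + 0.8·(m − 10p_1 − 5p_2)/p_1.
Discretionary income = 107 − 10·4 − 5·1.8 = 58; x_1* = 10 + 0.8·58/4 = 21.6.
At m' = 481.5: x_1* = 96.5. Change: 96.5 − 21.6 = 74.9.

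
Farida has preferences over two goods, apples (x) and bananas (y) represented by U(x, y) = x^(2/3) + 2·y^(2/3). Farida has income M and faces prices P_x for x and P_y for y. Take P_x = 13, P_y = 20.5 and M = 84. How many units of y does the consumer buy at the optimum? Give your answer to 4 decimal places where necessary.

From the CES first-order condition, (1/2)·(y/x)^(1/3) = P_x/P_y.
Hence y/x = (2·P_x/P_y)^(1/(1/3)), i.e. raised to the 3 power.
Substitute y = (y/x)·x into the budget: x* = M/(P_x + P_y·(y/x)).
Numerically y/x = 2.040133, so x* = 84/(13 + 20.5·2.040133) = 1.5322 and y* = 2.040133·1.5322 = 3.1259.

y* = 3.1259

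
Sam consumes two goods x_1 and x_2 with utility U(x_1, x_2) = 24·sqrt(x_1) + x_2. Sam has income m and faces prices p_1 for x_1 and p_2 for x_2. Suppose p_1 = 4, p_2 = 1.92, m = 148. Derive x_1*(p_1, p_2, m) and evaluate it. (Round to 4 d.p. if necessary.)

x_1* = 33.1776

MU_x_1 = 12/√x_1, MU_x_2 = 1. Tangency: 12/√x_1 = p_1/p_2.
Thus x_1* = (12·p_2/p_1)² — independent of m — with the rest of income spent on x_2.
Plugging in: x_1* = (12·1.92/4)² = 33.1776.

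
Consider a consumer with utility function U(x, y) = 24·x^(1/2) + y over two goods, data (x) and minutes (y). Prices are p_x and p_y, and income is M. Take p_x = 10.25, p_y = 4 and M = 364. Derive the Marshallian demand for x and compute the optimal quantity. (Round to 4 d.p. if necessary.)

Set MRS = p_x/p_y: 12·x^(−1/2) = p_x/p_y.
Solve: √x = 12·p_y/p_x, so x*(p_x,p_y) = (12·p_y/p_x)², and y* = (M − p_x·x*)/p_y.
Plugging in: x* = (12·4/10.25)² = 21.9298.

x* = 21.9298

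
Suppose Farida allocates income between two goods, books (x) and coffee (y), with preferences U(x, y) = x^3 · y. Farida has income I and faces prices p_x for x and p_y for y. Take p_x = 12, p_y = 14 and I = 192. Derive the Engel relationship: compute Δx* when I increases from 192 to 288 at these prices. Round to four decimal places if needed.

MU_x/MU_y = (3·y)/(x); tangency sets this equal to p_x/p_y.
Rearranging, p_y·y = (1/3)·p_x·x. Substituting into the budget gives p_x·x·(1 + (1/3)) = I.
Demand: x*(p_x,p_y,I) = 0.75·I/p_x and y* = 0.25·I/p_y.
At p_x=12, p_y=14, I=192: x* = 0.75·192/12 = 12.
At I' = 288: x* = 18. Change: 18 − 12 = 6.

Δx* = 6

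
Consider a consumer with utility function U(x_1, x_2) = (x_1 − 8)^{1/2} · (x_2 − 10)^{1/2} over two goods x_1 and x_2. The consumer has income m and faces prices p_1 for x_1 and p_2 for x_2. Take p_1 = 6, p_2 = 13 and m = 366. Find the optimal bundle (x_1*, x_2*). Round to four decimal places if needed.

Let x_1' = x_1−8, x_2' = x_2−10. MRS = x_2'/x_1' = p_1/p_2.
After buying the subsistence bundle (8, 10), a share 0.5 of the remaining income goes to x_1: x_1* = 8 + 0.5·(m − 8p_1 − 10p_2)/p_1.
Discretionary income = 366 − 8·6 − 10·13 = 188; x_1* = 8 + 0.5·188/6 = 23.6667; x_2* = 10 + 0.5·188/13 = 17.2308.

x_1* = 23.6667, x_2* = 17.2308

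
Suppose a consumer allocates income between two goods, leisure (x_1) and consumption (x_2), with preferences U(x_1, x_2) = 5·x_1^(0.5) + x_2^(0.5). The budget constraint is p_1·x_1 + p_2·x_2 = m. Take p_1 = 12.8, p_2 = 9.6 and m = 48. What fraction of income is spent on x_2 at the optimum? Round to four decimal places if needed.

share on x_2 = 0.0506

Numerically x_2/x_1 = 0.071111, so x_1* = 48/(12.8 + 9.6·0.071111) = 3.5601 and x_2* = 0.071111·3.5601 = 0.2532.
Expenditure on x_2: 9.6·0.2532 = 2.4304; share = 0.0506.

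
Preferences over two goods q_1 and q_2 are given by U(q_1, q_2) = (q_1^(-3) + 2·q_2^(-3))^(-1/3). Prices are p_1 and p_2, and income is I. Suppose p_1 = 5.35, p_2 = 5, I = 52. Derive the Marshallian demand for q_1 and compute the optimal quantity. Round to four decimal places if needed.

q_1* = 4.5624

Numerically q_2/q_1 = 1.209493, so q_1* = 52/(5.35 + 5·1.209493) = 4.5624.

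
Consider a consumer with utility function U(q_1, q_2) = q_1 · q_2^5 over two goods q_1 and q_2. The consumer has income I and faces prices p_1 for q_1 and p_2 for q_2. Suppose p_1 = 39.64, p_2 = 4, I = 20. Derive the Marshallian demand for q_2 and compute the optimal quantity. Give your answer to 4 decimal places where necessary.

Tangency: MRS = (1/5)·q_2/q_1 = p_1/p_2.
So p_2·q_2 = 5·p_1·q_1; combined with the budget, a share 1/6 of income goes to q_1.
Demand: q_1*(p_1,p_2,I) = 1/6·I/p_1 and q_2* = 5/6·I/p_2.
At p_1=39.64, p_2=4, I=20: q_2* = 5/6·20/4 = 4.1667.

q_2* = 4.1667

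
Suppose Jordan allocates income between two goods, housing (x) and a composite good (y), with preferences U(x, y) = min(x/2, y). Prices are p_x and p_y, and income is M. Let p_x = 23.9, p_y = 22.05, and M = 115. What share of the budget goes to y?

share on y = 0.3157

Here 2·23.9 + 22.05 = 69.85, giving x* = 3.2928 and y* = 1.6464.
Expenditure on y: 22.05·1.6464 = 36.3028; share = 0.3157.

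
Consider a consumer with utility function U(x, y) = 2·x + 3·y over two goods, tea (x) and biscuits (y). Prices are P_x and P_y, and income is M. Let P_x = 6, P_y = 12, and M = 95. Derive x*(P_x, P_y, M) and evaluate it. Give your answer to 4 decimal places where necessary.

x* = 15.8333

Linear utility — the consumer picks whichever good has higher MU/price: 2/6 = 0.3333 vs 3/12 = 0.25.
x gives more utility per dollar, so spend all income on x: x* = M/P_x, y* = 0.
Numerically: x* = 15.8333, y* = 0.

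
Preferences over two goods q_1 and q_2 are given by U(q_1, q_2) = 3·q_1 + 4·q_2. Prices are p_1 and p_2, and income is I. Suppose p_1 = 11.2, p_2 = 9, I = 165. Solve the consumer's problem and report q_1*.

Linear utility — the consumer picks whichever good has higher MU/price: 3/11.2 = 0.2679 vs 4/9 = 0.4444.
q_2 gives more utility per dollar, so spend all income on q_2: q_2* = I/p_2, q_1* = 0.
Numerically: q_1* = 0, q_2* = 18.3333.

q_1* = 0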